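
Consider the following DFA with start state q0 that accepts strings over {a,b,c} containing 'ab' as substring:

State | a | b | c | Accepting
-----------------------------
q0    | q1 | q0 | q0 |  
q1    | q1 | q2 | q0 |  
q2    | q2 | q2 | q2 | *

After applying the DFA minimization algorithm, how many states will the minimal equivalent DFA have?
All 3 states are reachable from q0, so none can be removed as unreachable.
Table-filling: first mark every (accepting, non-accepting) pair as distinguishable (accepting: {q2}; non-accepting: {q0, q1}).
Round 1: (q0, q1) on 'b' go to q0 and q2, already distinguishable → mark.
Every pair of states is distinguishable, so the DFA is already minimal.
Equivalence classes: {q0}, {q1}, {q2} → 3 states.

Final answer: 3 states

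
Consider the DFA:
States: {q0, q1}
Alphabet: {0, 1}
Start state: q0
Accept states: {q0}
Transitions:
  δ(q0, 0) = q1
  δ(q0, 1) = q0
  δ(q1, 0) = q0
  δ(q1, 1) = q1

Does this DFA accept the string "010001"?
Processing string "010001":
  q0 --0--> q1
  q1 --1--> q1
  q1 --0--> q0
  q0 --0--> q1
  q1 --0--> q0
  q0 --1--> q0
Final state: q0
Accept states: {q0}
q0 is an accept state, so the string is accepted.

Final answer: Yes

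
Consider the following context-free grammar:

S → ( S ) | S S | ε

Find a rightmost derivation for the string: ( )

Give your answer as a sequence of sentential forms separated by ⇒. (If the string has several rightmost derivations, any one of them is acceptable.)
Start with S.
Step 1: the rightmost non-terminal is S; apply S → ( S ):  ( S )
Step 2: the rightmost non-terminal is S; apply S → ε:  ( )

Final answer: S ⇒ ( S ) ⇒ ( )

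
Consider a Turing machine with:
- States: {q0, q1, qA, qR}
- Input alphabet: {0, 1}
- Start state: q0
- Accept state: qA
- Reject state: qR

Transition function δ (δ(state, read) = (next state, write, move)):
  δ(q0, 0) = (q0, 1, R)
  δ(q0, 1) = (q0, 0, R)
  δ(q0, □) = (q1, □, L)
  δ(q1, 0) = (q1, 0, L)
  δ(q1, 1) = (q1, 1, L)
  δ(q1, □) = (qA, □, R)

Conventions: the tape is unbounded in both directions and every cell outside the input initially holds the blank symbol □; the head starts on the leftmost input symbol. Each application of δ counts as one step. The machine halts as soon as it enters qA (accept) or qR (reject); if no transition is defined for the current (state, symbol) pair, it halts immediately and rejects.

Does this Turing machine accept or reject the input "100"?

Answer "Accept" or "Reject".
Step 0: [q0]100 (head at position 0)
Step 1: δ(q0, 1) = (q0, 0, R)  ⊢  0[q0]00 (head at position 1)
Step 2: δ(q0, 0) = (q0, 1, R)  ⊢  01[q0]0 (head at position 2)
Step 3: δ(q0, 0) = (q0, 1, R)  ⊢  011[q0]□ (head at position 3)
Step 4: δ(q0, □) = (q1, □, L)  ⊢  01[q1]1□ (head at position 2)
Step 5: δ(q1, 1) = (q1, 1, L)  ⊢  0[q1]11□ (head at position 1)
Step 6: δ(q1, 1) = (q1, 1, L)  ⊢  [q1]011□ (head at position 0)
Step 7: δ(q1, 0) = (q1, 0, L)  ⊢  [q1]□011□ (head at position -1)
Step 8: δ(q1, □) = (qA, □, R)  ⊢  □[qA]011□ (head at position 0)
The machine is in qA, so it halts and accepts.

Final answer: Accept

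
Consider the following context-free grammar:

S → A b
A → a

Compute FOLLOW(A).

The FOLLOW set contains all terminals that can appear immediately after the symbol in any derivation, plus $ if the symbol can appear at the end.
A occurs only in S → A b, where it is immediately followed by the terminal b. So FOLLOW(A) = {b}.

Final answer: {b}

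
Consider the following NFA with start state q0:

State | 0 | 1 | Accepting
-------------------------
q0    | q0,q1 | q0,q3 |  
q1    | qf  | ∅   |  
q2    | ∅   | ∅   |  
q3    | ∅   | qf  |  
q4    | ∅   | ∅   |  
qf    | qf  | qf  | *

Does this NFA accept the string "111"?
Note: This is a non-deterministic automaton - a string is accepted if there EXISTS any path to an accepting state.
Track the set of states the NFA could be in: start {q0}
Read '1': {q0} → {q0, q3}
Read '1': {q0, q3} → {q0, q3, qf}
Read '1': {q0, q3, qf} → {q0, q3, qf}
Final set {q0, q3, qf} contains accepting state(s) {qf} → accepted.

Final answer: Yes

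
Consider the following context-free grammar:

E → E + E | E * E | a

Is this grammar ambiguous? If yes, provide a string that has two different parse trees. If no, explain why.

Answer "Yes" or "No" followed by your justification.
Two different leftmost derivations of a + a * a:
  (1) E ⇒ E + E ⇒ a + E ⇒ a + E * E ⇒ a + a * E ⇒ a + a * a   (tree groups a + (a * a))
  (2) E ⇒ E * E ⇒ E + E * E ⇒ a + E * E ⇒ a + a * E ⇒ a + a * a   (tree groups (a + a) * a)
Two distinct leftmost derivations = two distinct parse trees, so the grammar is ambiguous.

Final answer: Yes - the string 'a + a * a' has two distinct leftmost derivations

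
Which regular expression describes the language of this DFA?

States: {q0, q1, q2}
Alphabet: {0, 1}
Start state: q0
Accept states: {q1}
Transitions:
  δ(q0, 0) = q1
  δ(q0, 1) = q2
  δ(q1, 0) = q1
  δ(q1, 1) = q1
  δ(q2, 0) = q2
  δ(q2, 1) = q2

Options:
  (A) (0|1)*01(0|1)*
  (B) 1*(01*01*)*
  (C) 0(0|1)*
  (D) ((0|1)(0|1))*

Testing sample strings against the DFA:
  '011' -> accepted
  '1110' -> rejected
  '011' -> accepted
  '0110' -> accepted
Checking each option for a counterexample:
  (A) (0|1)*01(0|1)*: '0' is accepted by the DFA but does not match the regex → eliminated
  (B) 1*(01*01*)*: ε is rejected by the DFA but matches the regex → eliminated
  (C) 0(0|1)*: agrees with the DFA on all strings of length ≤ 4
  (D) ((0|1)(0|1))*: ε is rejected by the DFA but matches the regex → eliminated
Only (C) 0(0|1)* is consistent with the DFA.

Final answer: (C) 0(0|1)*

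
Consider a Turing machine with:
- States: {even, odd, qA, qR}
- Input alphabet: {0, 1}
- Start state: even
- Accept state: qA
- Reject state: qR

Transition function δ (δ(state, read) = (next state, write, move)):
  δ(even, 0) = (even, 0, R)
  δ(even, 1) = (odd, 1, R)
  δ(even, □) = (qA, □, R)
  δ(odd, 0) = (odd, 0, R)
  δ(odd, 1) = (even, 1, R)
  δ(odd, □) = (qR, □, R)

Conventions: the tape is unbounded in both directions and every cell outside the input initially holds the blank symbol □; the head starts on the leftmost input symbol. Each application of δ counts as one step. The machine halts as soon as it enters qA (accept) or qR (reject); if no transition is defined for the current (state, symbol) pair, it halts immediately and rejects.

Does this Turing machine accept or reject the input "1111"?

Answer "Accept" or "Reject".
Step 0: [even]1111 (head at position 0)
Step 1: δ(even, 1) = (odd, 1, R)  ⊢  1[odd]111 (head at position 1)
Step 2: δ(odd, 1) = (even, 1, R)  ⊢  11[even]11 (head at position 2)
Step 3: δ(even, 1) = (odd, 1, R)  ⊢  111[odd]1 (head at position 3)
Step 4: δ(odd, 1) = (even, 1, R)  ⊢  1111[even]□ (head at position 4)
Step 5: δ(even, □) = (qA, □, R)  ⊢  1111□[qA]□ (head at position 5)
The machine is in qA, so it halts and accepts.

Final answer: Accept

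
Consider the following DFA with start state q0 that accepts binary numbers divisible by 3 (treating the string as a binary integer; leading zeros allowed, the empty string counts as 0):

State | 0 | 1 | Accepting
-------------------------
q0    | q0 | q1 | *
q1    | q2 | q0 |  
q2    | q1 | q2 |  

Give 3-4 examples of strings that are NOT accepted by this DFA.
Any strings that end in a non-accepting state work; for example:
"01": q0 → q0 → q1; q1 is not accepting → rejected
"001": q0 → q0 → q0 → q1; q1 is not accepting → rejected
"0001": q0 → q0 → q0 → q0 → q1; q1 is not accepting → rejected
"0101": q0 → q0 → q1 → q2 → q2; q2 is not accepting → rejected

Final answer: "01", "001", "0001", "0101"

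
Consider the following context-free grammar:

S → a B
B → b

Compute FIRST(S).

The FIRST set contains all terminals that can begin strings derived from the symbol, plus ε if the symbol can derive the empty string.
S has the single production S → a B, whose right-hand side begins with the terminal a. So FIRST(S) = {a}.

Final answer: {a}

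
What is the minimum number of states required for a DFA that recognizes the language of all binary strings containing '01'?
Language: binary strings containing '01'
Lower bound (Myhill–Nerode): the prefixes ε, 0, 01 are pairwise distinguishable:
  ε vs 01: suffix ε distinguishes them (ε is rejected, 01 is accepted)
  0 vs 01: suffix ε distinguishes them (0 is rejected, 01 is accepted)
  ε vs 0: suffix 1 distinguishes them (ε·1 = 1 is rejected, 0·1 = 01 is accepted)
So any DFA needs at least 3 states.
Upper bound: a DFA with 3 states exists (one state per class above: 'no progress', 'last symbol 0', and 'seen 01' (accepting sink)).
Minimum states: 3

Final answer: 3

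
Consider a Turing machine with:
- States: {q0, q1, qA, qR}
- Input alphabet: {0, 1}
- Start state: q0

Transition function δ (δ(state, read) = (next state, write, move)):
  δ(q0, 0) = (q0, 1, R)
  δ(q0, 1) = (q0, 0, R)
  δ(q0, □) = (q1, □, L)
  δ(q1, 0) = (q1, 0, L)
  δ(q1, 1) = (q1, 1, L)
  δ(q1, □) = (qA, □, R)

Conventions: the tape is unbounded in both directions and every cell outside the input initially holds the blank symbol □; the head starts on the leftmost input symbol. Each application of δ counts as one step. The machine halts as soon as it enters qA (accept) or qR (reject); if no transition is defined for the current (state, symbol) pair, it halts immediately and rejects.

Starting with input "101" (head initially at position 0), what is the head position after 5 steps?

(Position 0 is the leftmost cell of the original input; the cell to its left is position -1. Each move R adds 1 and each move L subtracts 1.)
Step 0: [q0]101 (head at position 0)
Step 1: δ(q0, 1) = (q0, 0, R)  ⊢  0[q0]01 (head at position 1)
Step 2: δ(q0, 0) = (q0, 1, R)  ⊢  01[q0]1 (head at position 2)
Step 3: δ(q0, 1) = (q0, 0, R)  ⊢  010[q0]□ (head at position 3)
Step 4: δ(q0, □) = (q1, □, L)  ⊢  01[q1]0□ (head at position 2)
Step 5: δ(q1, 0) = (q1, 0, L)  ⊢  0[q1]10□ (head at position 1)
Head position after 5 steps: 1

Final answer: Position 1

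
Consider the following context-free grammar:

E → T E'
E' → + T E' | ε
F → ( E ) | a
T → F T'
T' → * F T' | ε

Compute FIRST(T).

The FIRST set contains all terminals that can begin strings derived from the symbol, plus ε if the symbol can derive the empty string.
FIRST(F): F → ( E ) contributes '(' and F → a contributes 'a', so FIRST(F) = {(, a}. F is not nullable.
FIRST(T): T → F T' begins with F, and F is not nullable, so FIRST(T) = FIRST(F) = {(, a}.

Final answer: {(, a}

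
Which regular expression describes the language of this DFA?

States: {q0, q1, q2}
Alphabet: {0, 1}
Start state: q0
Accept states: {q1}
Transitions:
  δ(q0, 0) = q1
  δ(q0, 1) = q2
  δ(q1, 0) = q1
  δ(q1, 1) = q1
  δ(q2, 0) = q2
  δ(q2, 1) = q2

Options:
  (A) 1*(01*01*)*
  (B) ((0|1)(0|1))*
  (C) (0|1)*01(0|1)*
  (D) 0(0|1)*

Testing sample strings against the DFA:
  '100' -> rejected
  '11011' -> rejected
  '00111' -> accepted
  '001' -> accepted
Checking each option for a counterexample:
  (A) 1*(01*01*)*: ε is rejected by the DFA but matches the regex → eliminated
  (B) ((0|1)(0|1))*: ε is rejected by the DFA but matches the regex → eliminated
  (C) (0|1)*01(0|1)*: '0' is accepted by the DFA but does not match the regex → eliminated
  (D) 0(0|1)*: agrees with the DFA on all strings of length ≤ 4
Only (D) 0(0|1)* is consistent with the DFA.

Final answer: (D) 0(0|1)*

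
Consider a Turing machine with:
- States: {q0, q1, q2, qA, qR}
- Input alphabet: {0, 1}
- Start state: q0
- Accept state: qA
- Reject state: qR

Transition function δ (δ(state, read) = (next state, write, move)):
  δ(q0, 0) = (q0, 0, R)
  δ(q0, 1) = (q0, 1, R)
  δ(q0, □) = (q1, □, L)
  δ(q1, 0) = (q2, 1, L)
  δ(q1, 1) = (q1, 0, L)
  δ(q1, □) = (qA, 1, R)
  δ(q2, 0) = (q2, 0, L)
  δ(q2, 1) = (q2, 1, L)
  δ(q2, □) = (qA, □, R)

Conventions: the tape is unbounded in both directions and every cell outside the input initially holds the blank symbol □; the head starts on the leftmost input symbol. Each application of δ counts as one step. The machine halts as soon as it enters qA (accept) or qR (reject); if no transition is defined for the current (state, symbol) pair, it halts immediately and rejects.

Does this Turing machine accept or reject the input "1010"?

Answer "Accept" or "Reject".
Step 0: [q0]1010 (head at position 0)
Step 1: δ(q0, 1) = (q0, 1, R)  ⊢  1[q0]010 (head at position 1)
Step 2: δ(q0, 0) = (q0, 0, R)  ⊢  10[q0]10 (head at position 2)
Step 3: δ(q0, 1) = (q0, 1, R)  ⊢  101[q0]0 (head at position 3)
Step 4: δ(q0, 0) = (q0, 0, R)  ⊢  1010[q0]□ (head at position 4)
Step 5: δ(q0, □) = (q1, □, L)  ⊢  101[q1]0□ (head at position 3)
Step 6: δ(q1, 0) = (q2, 1, L)  ⊢  10[q2]11□ (head at position 2)
Step 7: δ(q2, 1) = (q2, 1, L)  ⊢  1[q2]011□ (head at position 1)
Step 8: δ(q2, 0) = (q2, 0, L)  ⊢  [q2]1011□ (head at position 0)
Step 9: δ(q2, 1) = (q2, 1, L)  ⊢  [q2]□1011□ (head at position -1)
Step 10: δ(q2, □) = (qA, □, R)  ⊢  □[qA]1011□ (head at position 0)
The machine is in qA, so it halts and accepts.

Final answer: Accept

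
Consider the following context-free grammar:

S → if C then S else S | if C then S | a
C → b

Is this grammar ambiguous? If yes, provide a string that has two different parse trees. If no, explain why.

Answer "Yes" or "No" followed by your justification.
The 'dangling else' can attach to either if. Two leftmost derivations of  if b then if b then a else a:
  (1) S ⇒ if C then S else S ⇒ if b then S else S ⇒ if b then if C then S else S ⇒ if b then if b then S else S ⇒ if b then if b then a else S ⇒ if b then if b then a else a   (else belongs to the outer if)
  (2) S ⇒ if C then S ⇒ if b then S ⇒ if b then if C then S else S ⇒ if b then if b then S else S ⇒ if b then if b then a else S ⇒ if b then if b then a else a   (else belongs to the inner if)
Two distinct parse trees for the same string, so the grammar is ambiguous.

Final answer: Yes - the string 'if b then if b then a else a' has two distinct leftmost derivations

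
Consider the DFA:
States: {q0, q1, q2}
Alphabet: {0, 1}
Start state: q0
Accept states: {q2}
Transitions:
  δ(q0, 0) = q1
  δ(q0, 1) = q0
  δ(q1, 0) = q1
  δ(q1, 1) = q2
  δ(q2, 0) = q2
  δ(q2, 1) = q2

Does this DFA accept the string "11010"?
Processing string "11010":
  q0 --1--> q0
  q0 --1--> q0
  q0 --0--> q1
  q1 --1--> q2
  q2 --0--> q2
Final state: q2
Accept states: {q2}
q2 is an accept state, so the string is accepted.

Final answer: Yes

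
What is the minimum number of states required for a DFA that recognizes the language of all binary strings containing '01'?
Language: binary strings containing '01'
Lower bound (Myhill–Nerode): the prefixes ε, 0, 01 are pairwise distinguishable:
  ε vs 01: suffix ε distinguishes them (ε is rejected, 01 is accepted)
  0 vs 01: suffix ε distinguishes them (0 is rejected, 01 is accepted)
  ε vs 0: suffix 1 distinguishes them (ε·1 = 1 is rejected, 0·1 = 01 is accepted)
So any DFA needs at least 3 states.
Upper bound: a DFA with 3 states exists (one state per class above: 'no progress', 'last symbol 0', and 'seen 01' (accepting sink)).
Minimum states: 3

Final answer: 3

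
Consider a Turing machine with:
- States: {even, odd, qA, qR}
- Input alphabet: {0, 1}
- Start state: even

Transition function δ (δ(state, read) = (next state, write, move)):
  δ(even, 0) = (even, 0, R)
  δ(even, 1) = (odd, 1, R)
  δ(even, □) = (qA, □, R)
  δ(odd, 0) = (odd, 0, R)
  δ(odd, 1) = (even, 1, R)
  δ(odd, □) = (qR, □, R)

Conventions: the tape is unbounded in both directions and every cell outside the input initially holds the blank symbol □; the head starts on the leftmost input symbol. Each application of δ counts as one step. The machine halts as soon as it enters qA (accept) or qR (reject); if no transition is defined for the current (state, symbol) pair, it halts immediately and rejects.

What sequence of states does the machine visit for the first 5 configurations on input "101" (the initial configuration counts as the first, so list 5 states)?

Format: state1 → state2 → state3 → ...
Step 0: [even]101 (head at position 0)
Step 1: δ(even, 1) = (odd, 1, R)  ⊢  1[odd]01 (head at position 1)
Step 2: δ(odd, 0) = (odd, 0, R)  ⊢  10[odd]1 (head at position 2)
Step 3: δ(odd, 1) = (even, 1, R)  ⊢  101[even]□ (head at position 3)
Step 4: δ(even, □) = (qA, □, R)  ⊢  101□[qA]□ (head at position 4)
Reading off the states of these 5 configurations: even → odd → odd → even → qA

Final answer: even → odd → odd → even → qA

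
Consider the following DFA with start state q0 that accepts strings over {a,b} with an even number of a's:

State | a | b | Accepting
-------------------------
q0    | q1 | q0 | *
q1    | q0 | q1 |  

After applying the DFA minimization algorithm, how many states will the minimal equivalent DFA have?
All 2 states are reachable from q0, so none can be removed as unreachable.
Table-filling: first mark every (accepting, non-accepting) pair as distinguishable (accepting: {q0}; non-accepting: {q1}).
Every pair of states is distinguishable, so the DFA is already minimal.
Equivalence classes: {q0}, {q1} → 2 states.

Final answer: 2 states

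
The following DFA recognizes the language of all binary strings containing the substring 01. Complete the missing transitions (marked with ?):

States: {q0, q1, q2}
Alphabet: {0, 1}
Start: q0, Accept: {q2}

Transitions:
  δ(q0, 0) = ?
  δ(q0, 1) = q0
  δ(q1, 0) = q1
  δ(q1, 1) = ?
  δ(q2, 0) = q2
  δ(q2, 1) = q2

What each state remembers (consistent with the given transitions and accept states):
  q0: 01 not seen yet and the last symbol was not 0
  q1: 01 not seen yet and the last symbol was 0
  q2: the substring 01 has already been seen
Filling in the missing entries:
  δ(q0, 0): in q0 (01 not seen yet and the last symbol was not 0), after reading 0 we have: 01 not seen yet and the last symbol was 0 → q1
  δ(q1, 1): in q1 (01 not seen yet and the last symbol was 0), after reading 1 we have: the substring 01 has already been seen → q2

Final answer: δ(q0, 0) = q1; δ(q1, 1) = q2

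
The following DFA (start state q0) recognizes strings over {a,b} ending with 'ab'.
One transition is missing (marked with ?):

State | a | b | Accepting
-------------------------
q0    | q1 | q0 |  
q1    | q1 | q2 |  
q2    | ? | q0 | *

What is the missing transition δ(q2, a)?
q1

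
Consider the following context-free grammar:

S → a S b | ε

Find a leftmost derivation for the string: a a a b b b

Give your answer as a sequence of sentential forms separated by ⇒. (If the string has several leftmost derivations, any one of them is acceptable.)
Start with S.
Step 1: the leftmost non-terminal is S; apply S → a S b:  a S b
Step 2: the leftmost non-terminal is S; apply S → a S b:  a a S b b
Step 3: the leftmost non-terminal is S; apply S → a S b:  a a a S b b b
Step 4: the leftmost non-terminal is S; apply S → ε:  a a a b b b

Final answer: S ⇒ a S b ⇒ a a S b b ⇒ a a a S b b b ⇒ a a a b b b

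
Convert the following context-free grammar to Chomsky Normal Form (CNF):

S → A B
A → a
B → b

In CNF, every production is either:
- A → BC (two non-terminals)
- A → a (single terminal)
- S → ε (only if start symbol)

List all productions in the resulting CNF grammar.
The grammar has no ε-productions or unit productions to eliminate.
S → A B is already in CNF (two non-terminals) – keep it.
A → a is already in CNF (single terminal) – keep it.
B → b is already in CNF (single terminal) – keep it.
Resulting CNF grammar (3 productions): A → a; B → b; S → A B

Final answer: A → a; B → b; S → A B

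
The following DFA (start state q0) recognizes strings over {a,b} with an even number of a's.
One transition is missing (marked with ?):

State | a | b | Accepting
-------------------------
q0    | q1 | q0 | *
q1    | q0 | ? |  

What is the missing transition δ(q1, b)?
q1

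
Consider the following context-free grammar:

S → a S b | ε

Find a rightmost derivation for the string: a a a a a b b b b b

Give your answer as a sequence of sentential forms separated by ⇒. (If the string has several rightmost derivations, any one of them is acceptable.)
Start with S.
Step 1: the rightmost non-terminal is S; apply S → a S b:  a S b
Step 2: the rightmost non-terminal is S; apply S → a S b:  a a S b b
Step 3: the rightmost non-terminal is S; apply S → a S b:  a a a S b b b
Step 4: the rightmost non-terminal is S; apply S → a S b:  a a a a S b b b b
Step 5: the rightmost non-terminal is S; apply S → a S b:  a a a a a S b b b b b
Step 6: the rightmost non-terminal is S; apply S → ε:  a a a a a b b b b b

Final answer: S ⇒ a S b ⇒ a a S b b ⇒ a a a S b b b ⇒ a a a a S b b b b ⇒ a a a a a S b b b b b ⇒ a a a a a b b b b b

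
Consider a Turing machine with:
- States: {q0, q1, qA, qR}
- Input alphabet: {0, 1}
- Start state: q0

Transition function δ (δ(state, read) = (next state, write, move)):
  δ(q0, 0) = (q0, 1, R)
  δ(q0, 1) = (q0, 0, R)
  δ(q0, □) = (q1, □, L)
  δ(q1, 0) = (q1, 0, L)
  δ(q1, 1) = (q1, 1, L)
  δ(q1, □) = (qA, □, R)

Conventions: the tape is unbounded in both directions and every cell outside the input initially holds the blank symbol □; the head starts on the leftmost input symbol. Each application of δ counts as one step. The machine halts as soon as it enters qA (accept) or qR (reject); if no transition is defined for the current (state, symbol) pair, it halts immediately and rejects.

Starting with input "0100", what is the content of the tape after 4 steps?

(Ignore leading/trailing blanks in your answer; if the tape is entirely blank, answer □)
Step 0: [q0]0100 (head at position 0)
Step 1: δ(q0, 0) = (q0, 1, R)  ⊢  1[q0]100 (head at position 1)
Step 2: δ(q0, 1) = (q0, 0, R)  ⊢  10[q0]00 (head at position 2)
Step 3: δ(q0, 0) = (q0, 1, R)  ⊢  101[q0]0 (head at position 3)
Step 4: δ(q0, 0) = (q0, 1, R)  ⊢  1011[q0]□ (head at position 4)
Tape after 4 steps (ignoring surrounding blanks): 1011

Final answer: Tape: 1011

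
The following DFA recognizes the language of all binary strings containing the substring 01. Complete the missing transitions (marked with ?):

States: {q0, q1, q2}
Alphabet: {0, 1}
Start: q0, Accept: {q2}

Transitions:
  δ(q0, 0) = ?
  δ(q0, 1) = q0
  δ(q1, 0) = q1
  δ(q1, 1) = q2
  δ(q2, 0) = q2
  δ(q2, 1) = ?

What each state remembers (consistent with the given transitions and accept states):
  q0: 01 not seen yet and the last symbol was not 0
  q1: 01 not seen yet and the last symbol was 0
  q2: the substring 01 has already been seen
Filling in the missing entries:
  δ(q0, 0): in q0 (01 not seen yet and the last symbol was not 0), after reading 0 we have: 01 not seen yet and the last symbol was 0 → q1
  δ(q2, 1): in q2 (the substring 01 has already been seen), after reading 1 we have: the substring 01 has already been seen → q2

Final answer: δ(q0, 0) = q1; δ(q2, 1) = q2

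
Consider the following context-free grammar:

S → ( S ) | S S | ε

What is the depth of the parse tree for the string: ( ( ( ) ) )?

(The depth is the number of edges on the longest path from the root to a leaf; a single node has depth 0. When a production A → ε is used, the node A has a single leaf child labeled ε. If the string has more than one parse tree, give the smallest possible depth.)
The string is 3 nested pairs. The shallowest parse tree applies S → ( S ) 3 times (one node per nested pair, each a child of the previous) and then S → ε in the middle.
S nodes at depths 0..3, ε leaf at depth 4; parentheses leaves are at depths 1..3.
(Using S → S S with an S → ε child anywhere only adds levels, so it cannot give a shallower tree.)
Depth = 4.

Final answer: 4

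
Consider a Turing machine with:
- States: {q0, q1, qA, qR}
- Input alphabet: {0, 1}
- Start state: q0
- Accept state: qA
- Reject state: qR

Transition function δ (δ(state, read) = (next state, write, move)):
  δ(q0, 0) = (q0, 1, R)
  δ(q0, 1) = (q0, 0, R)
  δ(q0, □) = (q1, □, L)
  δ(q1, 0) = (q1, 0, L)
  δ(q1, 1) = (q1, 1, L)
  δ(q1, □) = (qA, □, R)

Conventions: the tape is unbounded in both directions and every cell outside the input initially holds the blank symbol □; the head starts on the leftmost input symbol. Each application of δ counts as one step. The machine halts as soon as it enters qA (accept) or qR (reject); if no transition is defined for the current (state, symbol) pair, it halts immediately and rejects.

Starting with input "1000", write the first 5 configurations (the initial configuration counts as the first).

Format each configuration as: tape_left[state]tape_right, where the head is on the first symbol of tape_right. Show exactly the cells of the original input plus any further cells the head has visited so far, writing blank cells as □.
Step 0: [q0]1000 (head at position 0)
Step 1: δ(q0, 1) = (q0, 0, R)  ⊢  0[q0]000 (head at position 1)
Step 2: δ(q0, 0) = (q0, 1, R)  ⊢  01[q0]00 (head at position 2)
Step 3: δ(q0, 0) = (q0, 1, R)  ⊢  011[q0]0 (head at position 3)
Step 4: δ(q0, 0) = (q0, 1, R)  ⊢  0111[q0]□ (head at position 4)

Final answer: [q0]1000 ⊢ 0[q0]000 ⊢ 01[q0]00 ⊢ 011[q0]0 ⊢ 0111[q0]□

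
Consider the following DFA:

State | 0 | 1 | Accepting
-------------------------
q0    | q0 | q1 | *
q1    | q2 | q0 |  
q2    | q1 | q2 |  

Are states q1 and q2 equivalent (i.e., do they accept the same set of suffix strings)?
Try the suffix "1".
From q1: q1 → q0 — accepting.
From q2: q2 → q2 — not accepting.
The two states disagree on this suffix, so they are not equivalent.

Final answer: No. Distinguishing string: "1" - accepted from q1 but not from q2.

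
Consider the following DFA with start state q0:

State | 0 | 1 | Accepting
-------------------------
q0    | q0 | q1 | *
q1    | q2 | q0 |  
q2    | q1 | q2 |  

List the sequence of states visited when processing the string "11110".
q0 → q1 → q0 → q1 → q0 → q0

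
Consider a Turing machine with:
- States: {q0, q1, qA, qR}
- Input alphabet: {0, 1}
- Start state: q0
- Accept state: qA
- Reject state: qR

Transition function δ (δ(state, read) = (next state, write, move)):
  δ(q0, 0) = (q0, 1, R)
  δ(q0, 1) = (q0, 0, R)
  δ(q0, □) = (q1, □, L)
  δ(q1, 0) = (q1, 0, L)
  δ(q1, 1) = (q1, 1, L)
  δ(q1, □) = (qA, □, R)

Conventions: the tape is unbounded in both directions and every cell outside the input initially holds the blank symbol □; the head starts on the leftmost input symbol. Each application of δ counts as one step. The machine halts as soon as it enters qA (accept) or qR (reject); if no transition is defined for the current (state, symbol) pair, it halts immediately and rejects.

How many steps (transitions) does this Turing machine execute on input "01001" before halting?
Step 0: [q0]01001 (head at position 0)
Step 1: δ(q0, 0) = (q0, 1, R)  ⊢  1[q0]1001 (head at position 1)
Step 2: δ(q0, 1) = (q0, 0, R)  ⊢  10[q0]001 (head at position 2)
Step 3: δ(q0, 0) = (q0, 1, R)  ⊢  101[q0]01 (head at position 3)
Step 4: δ(q0, 0) = (q0, 1, R)  ⊢  1011[q0]1 (head at position 4)
Step 5: δ(q0, 1) = (q0, 0, R)  ⊢  10110[q0]□ (head at position 5)
Step 6: δ(q0, □) = (q1, □, L)  ⊢  1011[q1]0□ (head at position 4)
Step 7: δ(q1, 0) = (q1, 0, L)  ⊢  101[q1]10□ (head at position 3)
Step 8: δ(q1, 1) = (q1, 1, L)  ⊢  10[q1]110□ (head at position 2)
Step 9: δ(q1, 1) = (q1, 1, L)  ⊢  1[q1]0110□ (head at position 1)
Step 10: δ(q1, 0) = (q1, 0, L)  ⊢  [q1]10110□ (head at position 0)
Step 11: δ(q1, 1) = (q1, 1, L)  ⊢  [q1]□10110□ (head at position -1)
Step 12: δ(q1, □) = (qA, □, R)  ⊢  □[qA]10110□ (head at position 0)
The machine is in qA, so it halts and accepts.
Number of transitions executed: 12.

Final answer: 12 steps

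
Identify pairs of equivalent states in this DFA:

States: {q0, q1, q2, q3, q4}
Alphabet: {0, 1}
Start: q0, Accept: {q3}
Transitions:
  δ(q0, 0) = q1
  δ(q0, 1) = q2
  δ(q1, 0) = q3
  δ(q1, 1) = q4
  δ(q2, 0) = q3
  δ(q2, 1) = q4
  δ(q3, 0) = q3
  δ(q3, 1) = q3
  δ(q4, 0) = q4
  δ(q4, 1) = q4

Using the table-filling algorithm:
Round 0 – mark pairs where exactly one state is accepting: (q0,q3), (q1,q3), (q2,q3), (q3,q4)
Round 1 – newly marked: (q0,q1) [on 0: q1 vs q3, already marked]; (q0,q2) [on 0: q1 vs q3, already marked]; (q1,q4) [on 0: q3 vs q4, already marked]; (q2,q4) [on 0: q3 vs q4, already marked]
Round 2 – newly marked: (q0,q4) [on 0: q1 vs q4, already marked]
No further pairs can be marked.
(q1, q2) unmarked: δ(q1,0)=q3, δ(q2,0)=q3; δ(q1,1)=q4, δ(q2,1)=q4 → equivalent
Equivalent pairs: (q1, q2)

Final answer: Equivalent pairs: (q1, q2)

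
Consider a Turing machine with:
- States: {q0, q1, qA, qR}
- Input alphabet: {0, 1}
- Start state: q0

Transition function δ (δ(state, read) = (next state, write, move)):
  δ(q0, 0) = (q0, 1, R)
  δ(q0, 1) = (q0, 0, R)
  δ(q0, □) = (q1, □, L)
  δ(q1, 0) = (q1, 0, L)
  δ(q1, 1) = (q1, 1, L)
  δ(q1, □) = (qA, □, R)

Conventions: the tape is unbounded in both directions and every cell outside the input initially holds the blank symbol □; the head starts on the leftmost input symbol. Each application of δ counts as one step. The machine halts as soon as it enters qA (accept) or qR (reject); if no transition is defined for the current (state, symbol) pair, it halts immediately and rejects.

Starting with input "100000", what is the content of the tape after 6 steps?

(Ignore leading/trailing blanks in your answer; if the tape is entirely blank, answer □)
Step 0: [q0]100000 (head at position 0)
Step 1: δ(q0, 1) = (q0, 0, R)  ⊢  0[q0]00000 (head at position 1)
Step 2: δ(q0, 0) = (q0, 1, R)  ⊢  01[q0]0000 (head at position 2)
Step 3: δ(q0, 0) = (q0, 1, R)  ⊢  011[q0]000 (head at position 3)
Step 4: δ(q0, 0) = (q0, 1, R)  ⊢  0111[q0]00 (head at position 4)
Step 5: δ(q0, 0) = (q0, 1, R)  ⊢  01111[q0]0 (head at position 5)
Step 6: δ(q0, 0) = (q0, 1, R)  ⊢  011111[q0]□ (head at position 6)
Tape after 6 steps (ignoring surrounding blanks): 011111

Final answer: Tape: 011111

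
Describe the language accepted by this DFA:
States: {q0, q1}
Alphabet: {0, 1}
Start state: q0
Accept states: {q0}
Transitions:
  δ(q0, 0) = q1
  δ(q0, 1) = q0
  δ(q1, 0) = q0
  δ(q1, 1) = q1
Analyzing the DFA structure:
Start state: q0
Accept states: {q0}
Interpreting what each state remembers (checking against the transitions):
  q0: an even number of 0s has been read so far
  q1: an odd number of 0s has been read so far
  δ(q0, 0): in q0 (an even number of 0s has been read so far), after reading 0 we have: an odd number of 0s has been read so far → q1
  δ(q0, 1): in q0 (an even number of 0s has been read so far), after reading 1 we have: an even number of 0s has been read so far → q0
  δ(q1, 0): in q1 (an odd number of 0s has been read so far), after reading 0 we have: an even number of 0s has been read so far → q0
  δ(q1, 1): in q1 (an odd number of 0s has been read so far), after reading 1 we have: an odd number of 0s has been read so far → q1
A string is accepted iff it ends in {q0}, i.e. an even number of 0s has been read so far.
Language: All binary strings with an even number of 0s

Final answer: All binary strings with an even number of 0s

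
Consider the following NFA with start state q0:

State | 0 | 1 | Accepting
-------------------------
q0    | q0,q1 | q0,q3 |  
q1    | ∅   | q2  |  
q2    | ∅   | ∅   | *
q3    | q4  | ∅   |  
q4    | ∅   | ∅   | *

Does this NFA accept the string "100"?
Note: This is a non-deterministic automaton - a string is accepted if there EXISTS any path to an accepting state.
Track the set of states the NFA could be in: start {q0}
Read '1': {q0} → {q0, q3}
Read '0': {q0, q3} → {q0, q1, q4}
Read '0': {q0, q1, q4} → {q0, q1}
Final set {q0, q1} contains no accepting state → rejected.

Final answer: No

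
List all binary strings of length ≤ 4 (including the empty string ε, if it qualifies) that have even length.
Checking every binary string of length 0 to 4:
  Length 0: accepted: ε | rejected: (none)
  Length 1: accepted: (none) | rejected: 0, 1
  Length 2: accepted: 00, 01, 10, 11 | rejected: (none)
  Length 3: accepted: (none) | rejected: 000, 001, 010, 011, 100, 101, 110, 111
  Length 4: accepted: 0000, 0001, 0010, 0011, 0100, 0101, 0110, 0111, 1000, 1001, 1010, 1011, 1100, 1101, 1110, 1111 | rejected: (none)
Total: 21 string(s).

Final answer: ε, 00, 01, 10, 11, 0000, 0001, 0010, 0011, 0100, 0101, 0110, 0111, 1000, 1001, 1010, 1011, 1100, 1101, 1110, 1111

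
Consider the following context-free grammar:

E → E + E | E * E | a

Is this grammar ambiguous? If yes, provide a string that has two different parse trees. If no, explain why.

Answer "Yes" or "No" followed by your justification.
Two different leftmost derivations of a + a * a:
  (1) E ⇒ E + E ⇒ a + E ⇒ a + E * E ⇒ a + a * E ⇒ a + a * a   (tree groups a + (a * a))
  (2) E ⇒ E * E ⇒ E + E * E ⇒ a + E * E ⇒ a + a * E ⇒ a + a * a   (tree groups (a + a) * a)
Two distinct leftmost derivations = two distinct parse trees, so the grammar is ambiguous.

Final answer: Yes - the string 'a + a * a' has two distinct leftmost derivations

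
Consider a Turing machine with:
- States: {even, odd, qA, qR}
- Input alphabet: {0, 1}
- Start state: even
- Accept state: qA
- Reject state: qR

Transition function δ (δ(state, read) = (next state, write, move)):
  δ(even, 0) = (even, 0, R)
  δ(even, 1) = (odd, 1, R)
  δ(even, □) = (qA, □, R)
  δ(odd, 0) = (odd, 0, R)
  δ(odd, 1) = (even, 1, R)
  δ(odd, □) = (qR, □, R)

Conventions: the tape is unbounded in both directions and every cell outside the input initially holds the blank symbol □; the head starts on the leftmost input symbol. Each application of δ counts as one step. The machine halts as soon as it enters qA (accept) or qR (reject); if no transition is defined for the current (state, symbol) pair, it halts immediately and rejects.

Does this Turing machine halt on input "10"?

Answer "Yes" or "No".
Step 0: [even]10 (head at position 0)
Step 1: δ(even, 1) = (odd, 1, R)  ⊢  1[odd]0 (head at position 1)
Step 2: δ(odd, 0) = (odd, 0, R)  ⊢  10[odd]□ (head at position 2)
Step 3: δ(odd, □) = (qR, □, R)  ⊢  10□[qR]□ (head at position 3)
The machine is in qR, so it halts and rejects.
It halts after 3 steps.

Final answer: Yes - halts after 3 steps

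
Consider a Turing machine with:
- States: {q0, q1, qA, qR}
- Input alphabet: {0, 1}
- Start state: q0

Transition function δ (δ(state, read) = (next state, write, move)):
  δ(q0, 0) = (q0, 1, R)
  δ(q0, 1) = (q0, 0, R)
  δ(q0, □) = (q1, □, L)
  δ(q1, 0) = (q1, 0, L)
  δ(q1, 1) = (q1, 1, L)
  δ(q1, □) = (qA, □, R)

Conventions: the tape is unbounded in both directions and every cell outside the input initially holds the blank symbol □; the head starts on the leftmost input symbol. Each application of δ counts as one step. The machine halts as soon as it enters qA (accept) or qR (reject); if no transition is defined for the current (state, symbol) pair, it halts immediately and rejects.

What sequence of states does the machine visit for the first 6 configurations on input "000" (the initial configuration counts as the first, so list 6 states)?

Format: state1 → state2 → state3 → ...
Step 0: [q0]000 (head at position 0)
Step 1: δ(q0, 0) = (q0, 1, R)  ⊢  1[q0]00 (head at position 1)
Step 2: δ(q0, 0) = (q0, 1, R)  ⊢  11[q0]0 (head at position 2)
Step 3: δ(q0, 0) = (q0, 1, R)  ⊢  111[q0]□ (head at position 3)
Step 4: δ(q0, □) = (q1, □, L)  ⊢  11[q1]1□ (head at position 2)
Step 5: δ(q1, 1) = (q1, 1, L)  ⊢  1[q1]11□ (head at position 1)
Reading off the states of these 6 configurations: q0 → q0 → q0 → q0 → q1 → q1

Final answer: q0 → q0 → q0 → q0 → q1 → q1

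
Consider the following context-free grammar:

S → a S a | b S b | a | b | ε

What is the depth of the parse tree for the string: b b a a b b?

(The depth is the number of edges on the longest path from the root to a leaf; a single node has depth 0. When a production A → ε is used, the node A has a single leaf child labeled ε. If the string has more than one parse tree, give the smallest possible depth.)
The string has even length 6, so its (unique) parse tree peels off matching outer symbols: S → b S b, S → b S b, S → a S a, and finally S → ε for the empty middle.
The S nodes are at depths 0..3; the ε leaf under the innermost S is at depth 4 (terminal leaves are at depths 1..3).
Depth = 4.

Final answer: 4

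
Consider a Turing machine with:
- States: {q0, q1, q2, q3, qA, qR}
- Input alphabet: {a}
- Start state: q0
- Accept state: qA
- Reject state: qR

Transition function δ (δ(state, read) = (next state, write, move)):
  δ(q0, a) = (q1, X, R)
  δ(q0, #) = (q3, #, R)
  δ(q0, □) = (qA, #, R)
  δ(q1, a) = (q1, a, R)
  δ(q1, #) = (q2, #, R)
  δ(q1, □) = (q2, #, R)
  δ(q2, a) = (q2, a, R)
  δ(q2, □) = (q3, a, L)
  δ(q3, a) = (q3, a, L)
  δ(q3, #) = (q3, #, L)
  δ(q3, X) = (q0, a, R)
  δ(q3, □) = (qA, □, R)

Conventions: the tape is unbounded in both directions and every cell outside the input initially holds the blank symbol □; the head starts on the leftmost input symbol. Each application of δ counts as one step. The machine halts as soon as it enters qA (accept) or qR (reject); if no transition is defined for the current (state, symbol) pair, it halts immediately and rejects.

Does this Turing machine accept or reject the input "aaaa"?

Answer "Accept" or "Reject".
Trace (configuration after each step, as tape_left[state]tape_right with head position):
Step 0: [q0]aaaa (head at position 0)
Step 1: X[q1]aaa (head 1)
Step 2: Xa[q1]aa (head 2)
Step 3: Xaa[q1]a (head 3)
Step 4: Xaaa[q1]□ (head 4)
Step 5: Xaaa#[q2]□ (head 5)
Step 6: Xaaa[q3]#a (head 4)
Step 7: Xaa[q3]a#a (head 3)
Step 8: Xa[q3]aa#a (head 2)
Step 9: X[q3]aaa#a (head 1)
Step 10: [q3]Xaaa#a (head 0)
Step 11: a[q0]aaa#a (head 1)
Step 12: aX[q1]aa#a (head 2)
Step 13: aXa[q1]a#a (head 3)
Step 14: aXaa[q1]#a (head 4)
Step 15: aXaa#[q2]a (head 5)
Step 16: aXaa#a[q2]□ (head 6)
Step 17: aXaa#[q3]aa (head 5)
Step 18: aXaa[q3]#aa (head 4)
Step 19: aXa[q3]a#aa (head 3)
Step 20: aX[q3]aa#aa (head 2)
Step 21: a[q3]Xaa#aa (head 1)
Step 22: aa[q0]aa#aa (head 2)
Step 23: aaX[q1]a#aa (head 3)
Step 24: aaXa[q1]#aa (head 4)
Step 25: aaXa#[q2]aa (head 5)
Step 26: aaXa#a[q2]a (head 6)
Step 27: aaXa#aa[q2]□ (head 7)
Step 28: aaXa#a[q3]aa (head 6)
Step 29: aaXa#[q3]aaa (head 5)
Step 30: aaXa[q3]#aaa (head 4)
Step 31: aaX[q3]a#aaa (head 3)
Step 32: aa[q3]Xa#aaa (head 2)
Step 33: aaa[q0]a#aaa (head 3)
Step 34: aaaX[q1]#aaa (head 4)
Step 35: aaaX#[q2]aaa (head 5)
Step 36: aaaX#a[q2]aa (head 6)
Step 37: aaaX#aa[q2]a (head 7)
Step 38: aaaX#aaa[q2]□ (head 8)
Step 39: aaaX#aa[q3]aa (head 7)
Step 40: aaaX#a[q3]aaa (head 6)
Step 41: aaaX#[q3]aaaa (head 5)
Step 42: aaaX[q3]#aaaa (head 4)
Step 43: aaa[q3]X#aaaa (head 3)
Step 44: aaaa[q0]#aaaa (head 4)
Step 45: aaaa#[q3]aaaa (head 5)
Step 46: aaaa[q3]#aaaa (head 4)
Step 47: aaa[q3]a#aaaa (head 3)
Step 48: aa[q3]aa#aaaa (head 2)
Step 49: a[q3]aaa#aaaa (head 1)
Step 50: [q3]aaaa#aaaa (head 0)
Step 51: [q3]□aaaa#aaaa (head -1)
Step 52: □[qA]aaaa#aaaa (head 0)
The machine is in qA, so it halts and accepts.

Final answer: Accept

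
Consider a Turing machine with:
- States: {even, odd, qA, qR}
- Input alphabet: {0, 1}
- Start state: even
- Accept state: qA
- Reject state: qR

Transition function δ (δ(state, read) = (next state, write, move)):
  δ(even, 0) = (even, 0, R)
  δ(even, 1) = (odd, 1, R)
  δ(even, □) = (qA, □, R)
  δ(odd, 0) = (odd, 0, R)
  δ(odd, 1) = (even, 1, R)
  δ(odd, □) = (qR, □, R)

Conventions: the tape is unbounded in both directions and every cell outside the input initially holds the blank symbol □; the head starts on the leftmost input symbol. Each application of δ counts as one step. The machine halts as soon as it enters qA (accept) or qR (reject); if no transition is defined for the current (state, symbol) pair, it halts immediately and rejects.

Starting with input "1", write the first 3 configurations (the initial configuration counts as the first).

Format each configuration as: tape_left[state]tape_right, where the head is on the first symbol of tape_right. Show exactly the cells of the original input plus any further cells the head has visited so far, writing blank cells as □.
Step 0: [even]1 (head at position 0)
Step 1: δ(even, 1) = (odd, 1, R)  ⊢  1[odd]□ (head at position 1)
Step 2: δ(odd, □) = (qR, □, R)  ⊢  1□[qR]□ (head at position 2)

Final answer: [even]1 ⊢ 1[odd]□ ⊢ 1□[qR]□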